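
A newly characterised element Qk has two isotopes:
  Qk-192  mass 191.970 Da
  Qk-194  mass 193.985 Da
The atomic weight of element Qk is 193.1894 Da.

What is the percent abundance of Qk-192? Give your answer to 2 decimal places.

With x = fraction of Qk-192 (so Qk-194 is 1 − x):
191.970·x + 193.985·(1 − x) = 193.1894
(191.970 − 193.985)·x = 193.1894 − 193.985
x = -0.7956 / -2.015 = 0.39484 → 39.48% Qk-192, 60.52% Qk-194.

39.48%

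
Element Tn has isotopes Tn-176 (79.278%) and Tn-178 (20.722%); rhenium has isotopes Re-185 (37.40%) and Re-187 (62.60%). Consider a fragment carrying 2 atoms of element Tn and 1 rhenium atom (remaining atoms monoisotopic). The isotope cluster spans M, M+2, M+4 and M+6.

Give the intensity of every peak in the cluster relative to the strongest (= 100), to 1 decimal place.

Element Tn pattern (n=2): 0.62850013 : 0.32855974 : 0.04294013
Rhenium pattern (n=1): 0.3740 : 0.6260
Convolve the two distributions (both contribute in 2-u steps):
  M: 0.62850013×0.3740 = 0.235059
  M+2: 0.62850013×0.6260 + 0.32855974×0.3740 = 0.516322
  M+4: 0.32855974×0.6260 + 0.04294013×0.3740 = 0.221738
  M+6: 0.04294013×0.6260 = 0.026881
Scale to base peak (0.516322) = 100: 45.5 : 100.0 : 42.9 : 5.2

45.5 : 100.0 : 42.9 : 5.2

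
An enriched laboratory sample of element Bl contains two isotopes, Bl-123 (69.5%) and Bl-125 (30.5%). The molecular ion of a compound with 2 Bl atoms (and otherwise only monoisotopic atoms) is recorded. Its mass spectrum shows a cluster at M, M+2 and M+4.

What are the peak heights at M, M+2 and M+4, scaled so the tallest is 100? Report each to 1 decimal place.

100.0 : 87.8 : 19.3

Expanding (0.695 + 0.305)^2:
P(M) = 0.695^2 = 0.483025
P(M+2) = 2 × 0.695^1 × 0.305^1 = 0.423950
P(M+4) = 0.305^2 = 0.093025
The M peak is largest (0.483025); scaling to 100 gives 100.0 : 87.8 : 19.3.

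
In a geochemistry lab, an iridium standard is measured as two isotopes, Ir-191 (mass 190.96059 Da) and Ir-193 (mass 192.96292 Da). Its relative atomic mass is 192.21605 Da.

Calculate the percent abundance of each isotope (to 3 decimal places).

Ir-191: 37.300%, Ir-193: 62.700%

With x = fraction of Ir-191 (so Ir-193 is 1 − x):
190.96059·x + 192.96292·(1 − x) = 192.21605
(190.96059 − 192.96292)·x = 192.21605 − 192.96292
x = -0.74687 / -2.00233 = 0.37300 → 37.300% Ir-191, 62.700% Ir-193.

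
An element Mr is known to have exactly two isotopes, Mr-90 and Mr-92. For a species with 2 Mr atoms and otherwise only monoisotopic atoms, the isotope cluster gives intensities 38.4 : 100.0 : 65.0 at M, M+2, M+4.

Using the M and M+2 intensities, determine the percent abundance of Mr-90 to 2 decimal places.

43.44%

Let p = fractional abundance of Mr-90. I(M+2)/I(M) = [C(2,1)·p^1·(1−p)] / p^2 = 2·(1−p)/p = 100.0/38.4 = 2.6042
(1−p)/p = 2.6042/2 = 1.3021  ⇒  p = 1/(1 + 1.3021) = 0.4344
Mr-90: 43.44%, Mr-92: 56.56%.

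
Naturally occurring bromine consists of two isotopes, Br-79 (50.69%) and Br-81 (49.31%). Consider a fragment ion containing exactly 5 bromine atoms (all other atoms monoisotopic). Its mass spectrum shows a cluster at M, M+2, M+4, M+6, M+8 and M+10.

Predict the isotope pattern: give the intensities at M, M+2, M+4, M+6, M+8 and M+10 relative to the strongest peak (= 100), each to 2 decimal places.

The 5 Br atoms are independent, so intensities follow the terms of (0.5069 + 0.4931)^5.
P(M) = 0.5069^5 = 0.033467
P(M+2) = 5 × 0.5069^4 × 0.4931^1 = 0.162777
P(M+4) = 10 × 0.5069^3 × 0.4931^2 = 0.316692
P(M+6) = 10 × 0.5069^2 × 0.4931^3 = 0.308070
P(M+8) = 5 × 0.5069^1 × 0.4931^4 = 0.149842
P(M+10) = 0.4931^5 = 0.029152
The M+4 peak is largest (0.316692); scaling to 100 gives 10.57 : 51.40 : 100.00 : 97.28 : 47.31 : 9.21.

10.57 : 51.40 : 100.00 : 97.28 : 47.31 : 9.21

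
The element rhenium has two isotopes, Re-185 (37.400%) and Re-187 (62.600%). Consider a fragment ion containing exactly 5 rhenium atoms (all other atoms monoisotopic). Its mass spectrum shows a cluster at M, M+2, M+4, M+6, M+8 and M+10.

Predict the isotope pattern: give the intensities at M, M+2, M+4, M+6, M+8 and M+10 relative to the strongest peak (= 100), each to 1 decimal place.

2.1 : 17.8 : 59.7 : 100.0 : 83.7 : 28.0

Expanding (0.37400 + 0.62600)^5:
P(M) = 0.37400^5 = 0.007317
P(M+2) = 5 × 0.37400^4 × 0.62600^1 = 0.061239
P(M+4) = 10 × 0.37400^3 × 0.62600^2 = 0.205005
P(M+6) = 10 × 0.37400^2 × 0.62600^3 = 0.343136
P(M+8) = 5 × 0.37400^1 × 0.62600^4 = 0.287170
P(M+10) = 0.62600^5 = 0.096133
The M+6 peak is largest (0.343136); scaling to 100 gives 2.1 : 17.8 : 59.7 : 100.0 : 83.7 : 28.0.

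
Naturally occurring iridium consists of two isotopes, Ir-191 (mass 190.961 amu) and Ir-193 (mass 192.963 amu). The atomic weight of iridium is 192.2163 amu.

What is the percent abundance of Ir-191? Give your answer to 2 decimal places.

37.30%

With x = fraction of Ir-191 (so Ir-193 is 1 − x):
190.961·x + 192.963·(1 − x) = 192.2163
(190.961 − 192.963)·x = 192.2163 − 192.963
x = -0.7467 / -2.002 = 0.37298 → 37.30% Ir-191, 62.70% Ir-193.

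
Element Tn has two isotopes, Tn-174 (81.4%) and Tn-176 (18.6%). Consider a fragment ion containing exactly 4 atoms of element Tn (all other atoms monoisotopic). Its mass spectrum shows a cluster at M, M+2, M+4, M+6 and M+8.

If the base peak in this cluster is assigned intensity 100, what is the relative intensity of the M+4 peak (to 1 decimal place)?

Term probabilities: M 0.4390, M+2 0.4013, M+4 0.1375, M+6 0.0210, M+8 0.0012. Base peak = M.
P(M) = C(4,0) × 0.814^4 × 0.186^0 = 1 × 0.43903346 × 1.0000 = 0.439033 (base)
P(M+4) = C(4,2) × 0.814^2 × 0.186^2 = 6 × 0.662596 × 0.034596 = 0.137539
Relative intensity = 0.137539 / 0.439033 × 100 = 31.3

31.3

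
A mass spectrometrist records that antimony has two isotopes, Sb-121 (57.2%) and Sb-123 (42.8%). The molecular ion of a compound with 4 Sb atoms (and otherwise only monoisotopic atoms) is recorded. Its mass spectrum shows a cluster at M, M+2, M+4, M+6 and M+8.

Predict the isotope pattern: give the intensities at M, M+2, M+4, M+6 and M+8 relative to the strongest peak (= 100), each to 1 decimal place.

Each Sb atom is independently Sb-121 (p = 0.572) or Sb-123 (q = 0.428); the cluster is the binomial expansion (p + q)^4.
P(M) = 0.572^4 = 0.107049
P(M+2) = 4 × 0.572^3 × 0.428^1 = 0.320400
P(M+4) = 6 × 0.572^2 × 0.428^2 = 0.359609
P(M+6) = 4 × 0.572^1 × 0.428^3 = 0.179385
P(M+8) = 0.428^4 = 0.033556
The M+4 peak is largest (0.359609); scaling to 100 gives 29.8 : 89.1 : 100.0 : 49.9 : 9.3.

29.8 : 89.1 : 100.0 : 49.9 : 9.3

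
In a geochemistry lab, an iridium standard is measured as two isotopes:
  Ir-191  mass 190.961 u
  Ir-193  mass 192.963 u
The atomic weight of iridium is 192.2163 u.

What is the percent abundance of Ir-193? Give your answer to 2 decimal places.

62.70%

Writing the weighted mean with unknown fraction x of Ir-191:
190.961·x + 192.963·(1 − x) = 192.2163
(190.961 − 192.963)·x = 192.2163 − 192.963
x = -0.7467 / -2.002 = 0.37298 → 37.30% Ir-191, 62.70% Ir-193.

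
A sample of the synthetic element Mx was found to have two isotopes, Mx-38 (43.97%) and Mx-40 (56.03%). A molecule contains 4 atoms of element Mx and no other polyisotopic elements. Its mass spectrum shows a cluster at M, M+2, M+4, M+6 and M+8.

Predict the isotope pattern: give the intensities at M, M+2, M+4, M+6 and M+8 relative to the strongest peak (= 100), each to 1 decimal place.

The 4 Mx atoms are independent, so intensities follow the terms of (0.4397 + 0.5603)^4.
P(M) = 0.4397^4 = 0.037379
P(M+2) = 4 × 0.4397^3 × 0.5603^1 = 0.190524
P(M+4) = 6 × 0.4397^2 × 0.5603^2 = 0.364171
P(M+6) = 4 × 0.4397^1 × 0.5603^3 = 0.309370
P(M+8) = 0.5603^4 = 0.098556
The M+4 peak is largest (0.364171); scaling to 100 gives 10.3 : 52.3 : 100.0 : 85.0 : 27.1.

10.3 : 52.3 : 100.0 : 85.0 : 27.1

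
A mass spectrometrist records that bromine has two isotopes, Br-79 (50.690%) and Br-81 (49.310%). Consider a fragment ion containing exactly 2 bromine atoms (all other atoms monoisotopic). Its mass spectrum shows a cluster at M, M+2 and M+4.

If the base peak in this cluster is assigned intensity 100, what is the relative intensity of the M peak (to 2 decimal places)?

(0.50690 + 0.49310)^2 gives M 0.2569, M+2 0.4999, M+4 0.2431; the largest is M+2.
P(M+2) = C(2,1) × 0.50690^1 × 0.49310^1 = 2 × 0.5069 × 0.4931 = 0.499905 (base)
P(M) = C(2,0) × 0.50690^2 × 0.49310^0 = 1 × 0.25694761 × 1.0000 = 0.256948
Relative intensity = 0.256948 / 0.499905 × 100 = 51.40

51.40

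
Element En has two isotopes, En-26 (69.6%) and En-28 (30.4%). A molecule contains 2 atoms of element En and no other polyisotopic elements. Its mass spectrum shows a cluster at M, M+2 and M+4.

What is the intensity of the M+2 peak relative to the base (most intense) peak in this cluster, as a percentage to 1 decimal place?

Term probabilities: M 0.4844, M+2 0.4232, M+4 0.0924. Base peak = M.
P(M) = C(2,0) × 0.696^2 × 0.304^0 = 1 × 0.484416 × 1.0000 = 0.484416 (base)
P(M+2) = C(2,1) × 0.696^1 × 0.304^1 = 2 × 0.6960 × 0.3040 = 0.423168
Relative intensity = 0.423168 / 0.484416 × 100 = 87.4

87.4%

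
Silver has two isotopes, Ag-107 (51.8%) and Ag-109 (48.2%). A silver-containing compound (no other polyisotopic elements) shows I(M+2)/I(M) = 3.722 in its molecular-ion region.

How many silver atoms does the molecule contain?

With n Ag atoms, P(M+2)/P(M) = C(n,1)·p^(n−1)q / p^n = n·q/p = n · 0.482/0.518.
n = 3.722 × 0.518/0.482 = 4.00 ≈ 4

4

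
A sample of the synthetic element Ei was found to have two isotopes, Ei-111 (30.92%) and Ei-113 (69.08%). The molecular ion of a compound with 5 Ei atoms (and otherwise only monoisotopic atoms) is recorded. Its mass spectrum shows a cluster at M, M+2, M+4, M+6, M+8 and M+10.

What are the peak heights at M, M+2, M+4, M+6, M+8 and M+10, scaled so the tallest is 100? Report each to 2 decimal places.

The 5 Ei atoms are independent, so intensities follow the terms of (0.3092 + 0.6908)^5.
P(M) = 0.3092^5 = 0.002826
P(M+2) = 5 × 0.3092^4 × 0.6908^1 = 0.031570
P(M+4) = 10 × 0.3092^3 × 0.6908^2 = 0.141066
P(M+6) = 10 × 0.3092^2 × 0.6908^3 = 0.315164
P(M+8) = 5 × 0.3092^1 × 0.6908^4 = 0.352062
P(M+10) = 0.6908^5 = 0.157312
The M+8 peak is largest (0.352062); scaling to 100 gives 0.80 : 8.97 : 40.07 : 89.52 : 100.00 : 44.68.

0.80 : 8.97 : 40.07 : 89.52 : 100.00 : 44.68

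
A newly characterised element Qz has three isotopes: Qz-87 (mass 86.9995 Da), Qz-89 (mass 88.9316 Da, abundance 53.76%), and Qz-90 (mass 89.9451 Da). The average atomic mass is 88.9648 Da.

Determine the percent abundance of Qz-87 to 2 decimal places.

Let x and y be the fractions of Qz-87 and Qz-90. Then x + y = 1 − 0.5376 = 0.4624 and 86.9995x + 89.9451y = 88.9648 − 0.5376×88.9316 = 41.15517184.
Substituting: 86.9995x + 89.9451(0.4624 − x) = 41.15517184
(86.9995 − 89.9451)x = -0.4354424  ⇒  x = 0.14783, y = 0.31457
Qz-87: 14.78%, Qz-90: 31.46%.

14.78%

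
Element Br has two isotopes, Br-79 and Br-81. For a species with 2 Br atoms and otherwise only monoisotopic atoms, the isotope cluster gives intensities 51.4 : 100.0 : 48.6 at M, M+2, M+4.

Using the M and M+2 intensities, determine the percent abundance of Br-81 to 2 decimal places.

If p is the fraction of Br that is Br-79, then I(M+2)/I(M) = [C(2,1)·p^1·(1−p)] / p^2 = 2·(1−p)/p = 100.0/51.4 = 1.9455
(1−p)/p = 1.9455/2 = 0.9728  ⇒  p = 1/(1 + 0.9728) = 0.5069
Br-79: 50.69%, Br-81: 49.31%.

49.31%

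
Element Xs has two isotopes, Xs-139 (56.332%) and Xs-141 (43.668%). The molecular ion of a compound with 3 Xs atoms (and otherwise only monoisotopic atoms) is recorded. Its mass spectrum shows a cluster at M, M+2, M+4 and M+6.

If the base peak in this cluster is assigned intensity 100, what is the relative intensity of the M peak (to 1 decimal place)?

Term probabilities: M 0.1788, M+2 0.4157, M+4 0.3223, M+6 0.0833. Base peak = M+2.
P(M+2) = C(3,1) × 0.56332^2 × 0.43668^1 = 3 × 0.31732942 × 0.43668 = 0.415714 (base)
P(M) = C(3,0) × 0.56332^3 × 0.43668^0 = 1 × 0.17875801 × 1.0000 = 0.178758
Relative intensity = 0.178758 / 0.415714 × 100 = 43.0

43.0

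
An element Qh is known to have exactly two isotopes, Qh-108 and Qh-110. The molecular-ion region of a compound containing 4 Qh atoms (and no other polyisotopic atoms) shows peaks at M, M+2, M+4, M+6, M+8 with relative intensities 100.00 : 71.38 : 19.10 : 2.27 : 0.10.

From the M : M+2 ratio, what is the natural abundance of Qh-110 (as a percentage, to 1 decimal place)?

15.1%

Let p = fractional abundance of Qh-108. I(M+2)/I(M) = [C(4,1)·p^3·(1−p)] / p^4 = 4·(1−p)/p = 71.38/100.00 = 0.7138
(1−p)/p = 0.7138/4 = 0.1784  ⇒  p = 1/(1 + 0.1784) = 0.8486
Qh-108: 84.9%, Qh-110: 15.1%.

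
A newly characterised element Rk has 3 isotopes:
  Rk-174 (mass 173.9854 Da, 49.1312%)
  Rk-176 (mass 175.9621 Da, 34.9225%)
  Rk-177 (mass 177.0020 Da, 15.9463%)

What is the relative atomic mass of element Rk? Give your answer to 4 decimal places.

175.1567 Da

Average mass = Σ (abundance × isotope mass) = 0.491312 × 173.9854 + 0.349225 × 175.9621 + 0.159463 × 177.0020
= 85.48111 + 61.45036 + 28.22527 = 175.15674 Da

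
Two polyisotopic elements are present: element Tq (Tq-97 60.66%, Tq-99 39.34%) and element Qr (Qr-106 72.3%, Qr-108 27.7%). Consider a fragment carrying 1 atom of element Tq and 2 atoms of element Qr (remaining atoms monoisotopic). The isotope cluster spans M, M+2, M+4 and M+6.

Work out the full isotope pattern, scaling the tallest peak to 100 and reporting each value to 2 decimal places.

70.68 : 100.00 : 45.50 : 6.73

Element Tq pattern (n=1): 0.6066 : 0.3934
Element Qr pattern (n=2): 0.522729 : 0.400542 : 0.076729
Convolve the two distributions (both contribute in 2-u steps):
  M: 0.6066×0.522729 = 0.317087
  M+2: 0.6066×0.400542 + 0.3934×0.522729 = 0.448610
  M+4: 0.6066×0.076729 + 0.3934×0.400542 = 0.204117
  M+6: 0.3934×0.076729 = 0.030185
Scale to base peak (0.448610) = 100: 70.68 : 100.00 : 45.50 : 6.73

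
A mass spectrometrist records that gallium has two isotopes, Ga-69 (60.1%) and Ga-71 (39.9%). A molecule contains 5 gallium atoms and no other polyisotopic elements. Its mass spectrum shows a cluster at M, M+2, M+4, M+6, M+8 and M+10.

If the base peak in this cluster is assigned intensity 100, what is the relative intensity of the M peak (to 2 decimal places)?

22.69

(0.601 + 0.399)^5 gives M 0.0784, M+2 0.2603, M+4 0.3456, M+6 0.2294, M+8 0.0762, M+10 0.0101; the largest is M+4.
P(M+4) = C(5,2) × 0.601^3 × 0.399^2 = 10 × 0.2170818 × 0.159201 = 0.345596 (base)
P(M) = C(5,0) × 0.601^5 × 0.399^0 = 1 × 0.07841016 × 1.0000 = 0.078410
Relative intensity = 0.078410 / 0.345596 × 100 = 22.69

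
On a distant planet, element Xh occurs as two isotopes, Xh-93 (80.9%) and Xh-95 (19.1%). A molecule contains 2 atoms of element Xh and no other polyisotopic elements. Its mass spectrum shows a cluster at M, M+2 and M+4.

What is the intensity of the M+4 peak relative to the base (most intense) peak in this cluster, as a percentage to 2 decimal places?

5.57%

(0.809 + 0.191)^2 gives M 0.6545, M+2 0.3090, M+4 0.0365; the largest is M.
P(M) = C(2,0) × 0.809^2 × 0.191^0 = 1 × 0.654481 × 1.0000 = 0.654481 (base)
P(M+4) = C(2,2) × 0.809^0 × 0.191^2 = 1 × 1.0000 × 0.036481 = 0.036481
Relative intensity = 0.036481 / 0.654481 × 100 = 5.57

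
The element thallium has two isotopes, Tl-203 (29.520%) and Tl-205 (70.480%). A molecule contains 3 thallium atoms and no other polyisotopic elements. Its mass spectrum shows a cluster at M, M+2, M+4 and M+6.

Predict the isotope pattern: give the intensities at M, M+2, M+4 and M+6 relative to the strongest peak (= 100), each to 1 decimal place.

Each Tl atom is independently Tl-203 (p = 0.29520) or Tl-205 (q = 0.70480); the cluster is the binomial expansion (p + q)^3.
P(M) = 0.29520^3 = 0.025725
P(M+2) = 3 × 0.29520^2 × 0.70480^1 = 0.184255
P(M+4) = 3 × 0.29520^1 × 0.70480^2 = 0.439916
P(M+6) = 0.70480^3 = 0.350104
The M+4 peak is largest (0.439916); scaling to 100 gives 5.8 : 41.9 : 100.0 : 79.6.

5.8 : 41.9 : 100.0 : 79.6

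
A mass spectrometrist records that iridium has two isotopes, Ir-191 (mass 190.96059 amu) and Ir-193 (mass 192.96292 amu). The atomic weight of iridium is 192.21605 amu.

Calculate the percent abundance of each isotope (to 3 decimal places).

Writing the weighted mean with unknown fraction x of Ir-191:
190.96059·x + 192.96292·(1 − x) = 192.21605
(190.96059 − 192.96292)·x = 192.21605 − 192.96292
x = -0.74687 / -2.00233 = 0.37300 → 37.300% Ir-191, 62.700% Ir-193.

Ir-191: 37.300%, Ir-193: 62.700%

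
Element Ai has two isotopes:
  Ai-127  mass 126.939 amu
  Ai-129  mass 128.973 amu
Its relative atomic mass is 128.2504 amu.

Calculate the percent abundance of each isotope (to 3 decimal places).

With x = fraction of Ai-127 (so Ai-129 is 1 − x):
126.939·x + 128.973·(1 − x) = 128.2504
(126.939 − 128.973)·x = 128.2504 − 128.973
x = -0.7226 / -2.034 = 0.35526 → 35.526% Ai-127, 64.474% Ai-129.

Ai-127: 35.526%, Ai-129: 64.474%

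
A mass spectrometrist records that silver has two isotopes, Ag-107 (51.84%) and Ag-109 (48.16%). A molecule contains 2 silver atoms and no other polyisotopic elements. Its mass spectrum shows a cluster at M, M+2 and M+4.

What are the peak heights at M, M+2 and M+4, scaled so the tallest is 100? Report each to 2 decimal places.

53.82 : 100.00 : 46.45

Expanding (0.5184 + 0.4816)^2:
P(M) = 0.5184^2 = 0.268739
P(M+2) = 2 × 0.5184^1 × 0.4816^1 = 0.499323
P(M+4) = 0.4816^2 = 0.231939
The M+2 peak is largest (0.499323); scaling to 100 gives 53.82 : 100.00 : 46.45.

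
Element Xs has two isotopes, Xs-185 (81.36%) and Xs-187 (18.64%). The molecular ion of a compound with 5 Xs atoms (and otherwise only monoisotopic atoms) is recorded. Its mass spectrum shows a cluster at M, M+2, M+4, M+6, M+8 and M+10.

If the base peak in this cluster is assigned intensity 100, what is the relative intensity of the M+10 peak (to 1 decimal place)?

Binomial terms of (0.8136 + 0.1864)^5: M 0.3565, M+2 0.4084, M+4 0.1871, M+6 0.0429, M+8 0.0049, M+10 0.0002 → M+2 is the base peak.
P(M+2) = C(5,1) × 0.8136^4 × 0.1864^1 = 5 × 0.43817113 × 0.1864 = 0.408375 (base)
P(M+10) = C(5,5) × 0.8136^0 × 0.1864^5 = 1 × 1.0000 × 0.00022502 = 0.000225
Relative intensity = 0.000225 / 0.408375 × 100 = 0.1

0.1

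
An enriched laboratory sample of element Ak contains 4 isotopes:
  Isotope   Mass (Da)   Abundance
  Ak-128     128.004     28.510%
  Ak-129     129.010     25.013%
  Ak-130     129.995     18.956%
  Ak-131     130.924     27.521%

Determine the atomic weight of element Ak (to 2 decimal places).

Ar = Σ fᵢ·mᵢ = 0.28510 × 128.004 + 0.25013 × 129.010 + 0.18956 × 129.995 + 0.27521 × 130.924
= 36.4939 + 32.2693 + 24.6419 + 36.0316 = 129.4367 Da

129.44 Da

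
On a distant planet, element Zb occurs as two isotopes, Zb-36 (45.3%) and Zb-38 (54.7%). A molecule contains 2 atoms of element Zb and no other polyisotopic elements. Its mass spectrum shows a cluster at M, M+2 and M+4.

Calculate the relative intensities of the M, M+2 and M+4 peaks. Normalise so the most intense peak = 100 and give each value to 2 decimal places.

Expanding (0.453 + 0.547)^2:
P(M) = 0.453^2 = 0.205209
P(M+2) = 2 × 0.453^1 × 0.547^1 = 0.495582
P(M+4) = 0.547^2 = 0.299209
The M+2 peak is largest (0.495582); scaling to 100 gives 41.41 : 100.00 : 60.38.

41.41 : 100.00 : 60.38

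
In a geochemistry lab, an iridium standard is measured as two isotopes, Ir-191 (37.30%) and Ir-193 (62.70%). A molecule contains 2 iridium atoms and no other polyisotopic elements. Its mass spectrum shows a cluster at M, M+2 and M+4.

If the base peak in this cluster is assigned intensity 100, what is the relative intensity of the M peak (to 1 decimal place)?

29.7

Binomial terms of (0.3730 + 0.6270)^2: M 0.1391, M+2 0.4677, M+4 0.3931 → M+2 is the base peak.
P(M+2) = C(2,1) × 0.3730^1 × 0.6270^1 = 2 × 0.3730 × 0.6270 = 0.467742 (base)
P(M) = C(2,0) × 0.3730^2 × 0.6270^0 = 1 × 0.139129 × 1.0000 = 0.139129
Relative intensity = 0.139129 / 0.467742 × 100 = 29.7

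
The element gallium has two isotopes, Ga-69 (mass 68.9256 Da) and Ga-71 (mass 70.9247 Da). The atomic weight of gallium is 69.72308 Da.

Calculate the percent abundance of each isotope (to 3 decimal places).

Let x be the fractional abundance of Ga-69; then Ga-71 has abundance 1 − x.
68.9256·x + 70.9247·(1 − x) = 69.72308
(68.9256 − 70.9247)·x = 69.72308 − 70.9247
x = -1.20162 / -1.9991 = 0.60108 → 60.108% Ga-69, 39.892% Ga-71.

Ga-69: 60.108%, Ga-71: 39.892%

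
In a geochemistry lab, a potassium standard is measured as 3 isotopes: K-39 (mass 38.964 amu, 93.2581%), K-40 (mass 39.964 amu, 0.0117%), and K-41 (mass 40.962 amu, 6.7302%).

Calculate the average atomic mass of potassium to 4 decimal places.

39.0986 amu

Average mass = Σ (abundance × isotope mass) = 0.932581 × 38.964 + 0.000117 × 39.964 + 0.067302 × 40.962
= 36.33709 + 0.00468 + 2.75682 = 39.09859 amu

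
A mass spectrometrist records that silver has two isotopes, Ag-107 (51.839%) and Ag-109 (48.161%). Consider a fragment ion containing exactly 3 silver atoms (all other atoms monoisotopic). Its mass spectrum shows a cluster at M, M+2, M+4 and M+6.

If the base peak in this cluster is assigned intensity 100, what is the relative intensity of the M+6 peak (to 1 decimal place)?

Binomial terms of (0.51839 + 0.48161)^3: M 0.1393, M+2 0.3883, M+4 0.3607, M+6 0.1117 → M+2 is the base peak.
P(M+2) = C(3,1) × 0.51839^2 × 0.48161^1 = 3 × 0.26872819 × 0.48161 = 0.388267 (base)
P(M+6) = C(3,3) × 0.51839^0 × 0.48161^3 = 1 × 1.0000 × 0.11170857 = 0.111709
Relative intensity = 0.111709 / 0.388267 × 100 = 28.8

28.8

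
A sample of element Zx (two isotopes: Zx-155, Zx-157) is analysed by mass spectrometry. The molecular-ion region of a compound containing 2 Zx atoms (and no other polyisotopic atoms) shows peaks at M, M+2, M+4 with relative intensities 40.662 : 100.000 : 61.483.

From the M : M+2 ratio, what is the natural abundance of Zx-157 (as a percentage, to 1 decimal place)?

Let p = fractional abundance of Zx-155. I(M+2)/I(M) = [C(2,1)·p^1·(1−p)] / p^2 = 2·(1−p)/p = 100.000/40.662 = 2.4593
(1−p)/p = 2.4593/2 = 1.2296  ⇒  p = 1/(1 + 1.2296) = 0.4485
Zx-155: 44.9%, Zx-157: 55.1%.

55.1%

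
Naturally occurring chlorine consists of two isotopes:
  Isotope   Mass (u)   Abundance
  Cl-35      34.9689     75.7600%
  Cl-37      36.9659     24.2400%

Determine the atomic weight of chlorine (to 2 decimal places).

35.45 u

Weight each isotope mass by its fractional abundance: 0.757600 × 34.9689 + 0.242400 × 36.9659
= 26.49244 + 8.96053 = 35.45297 u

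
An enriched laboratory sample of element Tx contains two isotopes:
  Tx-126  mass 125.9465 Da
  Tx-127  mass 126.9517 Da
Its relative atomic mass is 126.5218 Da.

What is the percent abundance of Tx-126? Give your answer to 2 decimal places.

Let x be the fractional abundance of Tx-126; then Tx-127 has abundance 1 − x.
125.9465·x + 126.9517·(1 − x) = 126.5218
(125.9465 − 126.9517)·x = 126.5218 − 126.9517
x = -0.4299 / -1.0052 = 0.42768 → 42.77% Tx-126, 57.23% Tx-127.

42.77%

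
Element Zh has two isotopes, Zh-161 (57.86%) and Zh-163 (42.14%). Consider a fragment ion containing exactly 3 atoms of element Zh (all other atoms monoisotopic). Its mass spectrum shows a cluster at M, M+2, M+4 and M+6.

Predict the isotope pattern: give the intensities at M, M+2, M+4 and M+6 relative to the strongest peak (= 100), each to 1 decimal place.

Expanding (0.5786 + 0.4214)^3:
P(M) = 0.5786^3 = 0.193703
P(M+2) = 3 × 0.5786^2 × 0.4214^1 = 0.423226
P(M+4) = 3 × 0.5786^1 × 0.4214^2 = 0.308240
P(M+6) = 0.4214^3 = 0.074831
The M+2 peak is largest (0.423226); scaling to 100 gives 45.8 : 100.0 : 72.8 : 17.7.

45.8 : 100.0 : 72.8 : 17.7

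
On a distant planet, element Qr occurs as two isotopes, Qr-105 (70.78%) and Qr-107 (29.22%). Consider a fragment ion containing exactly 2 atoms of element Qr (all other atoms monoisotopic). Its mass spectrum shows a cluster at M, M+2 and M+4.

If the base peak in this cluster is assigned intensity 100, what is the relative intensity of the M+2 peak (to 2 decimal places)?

Term probabilities: M 0.5010, M+2 0.4136, M+4 0.0854. Base peak = M.
P(M) = C(2,0) × 0.7078^2 × 0.2922^0 = 1 × 0.50098084 × 1.0000 = 0.500981 (base)
P(M+2) = C(2,1) × 0.7078^1 × 0.2922^1 = 2 × 0.7078 × 0.2922 = 0.413638
Relative intensity = 0.413638 / 0.500981 × 100 = 82.57

82.57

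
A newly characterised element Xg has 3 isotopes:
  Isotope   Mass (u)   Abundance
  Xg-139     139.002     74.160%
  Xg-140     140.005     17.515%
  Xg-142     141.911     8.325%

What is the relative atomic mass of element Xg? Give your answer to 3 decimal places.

139.420 u

Ar = Σ fᵢ·mᵢ = 0.74160 × 139.002 + 0.17515 × 140.005 + 0.08325 × 141.911
= 103.0839 + 24.5219 + 11.8141 = 139.4199 u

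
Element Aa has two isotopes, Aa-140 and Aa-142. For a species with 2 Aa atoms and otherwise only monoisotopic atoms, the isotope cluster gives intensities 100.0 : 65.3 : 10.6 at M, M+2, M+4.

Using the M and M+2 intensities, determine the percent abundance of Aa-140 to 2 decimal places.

If p is the fraction of Aa that is Aa-140, then I(M+2)/I(M) = [C(2,1)·p^1·(1−p)] / p^2 = 2·(1−p)/p = 65.3/100.0 = 0.6530
(1−p)/p = 0.6530/2 = 0.3265  ⇒  p = 1/(1 + 0.3265) = 0.7539
Aa-140: 75.39%, Aa-142: 24.61%.

75.39%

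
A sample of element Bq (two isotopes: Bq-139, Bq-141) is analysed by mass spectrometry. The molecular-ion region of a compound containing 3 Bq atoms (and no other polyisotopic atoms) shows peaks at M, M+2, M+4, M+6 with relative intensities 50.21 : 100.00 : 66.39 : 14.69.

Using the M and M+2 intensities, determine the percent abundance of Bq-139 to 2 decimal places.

If p is the fraction of Bq that is Bq-139, then I(M+2)/I(M) = [C(3,1)·p^2·(1−p)] / p^3 = 3·(1−p)/p = 100.00/50.21 = 1.9916
(1−p)/p = 1.9916/3 = 0.6639  ⇒  p = 1/(1 + 0.6639) = 0.6010
Bq-139: 60.10%, Bq-141: 39.90%.

60.10%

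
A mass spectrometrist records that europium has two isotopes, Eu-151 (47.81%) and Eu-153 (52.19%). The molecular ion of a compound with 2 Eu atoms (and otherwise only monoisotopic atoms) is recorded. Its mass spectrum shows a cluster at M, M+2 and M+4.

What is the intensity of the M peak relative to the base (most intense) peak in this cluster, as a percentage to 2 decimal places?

Term probabilities: M 0.2286, M+2 0.4990, M+4 0.2724. Base peak = M+2.
P(M+2) = C(2,1) × 0.4781^1 × 0.5219^1 = 2 × 0.4781 × 0.5219 = 0.499041 (base)
P(M) = C(2,0) × 0.4781^2 × 0.5219^0 = 1 × 0.22857961 × 1.0000 = 0.228580
Relative intensity = 0.228580 / 0.499041 × 100 = 45.80

45.80%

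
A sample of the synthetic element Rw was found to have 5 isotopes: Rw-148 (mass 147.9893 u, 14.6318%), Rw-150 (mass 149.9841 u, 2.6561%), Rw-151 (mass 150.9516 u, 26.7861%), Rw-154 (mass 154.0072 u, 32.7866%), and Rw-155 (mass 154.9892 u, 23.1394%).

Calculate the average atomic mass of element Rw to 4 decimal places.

152.4286 u

Ar = Σ fᵢ·mᵢ = 0.146318 × 147.9893 + 0.026561 × 149.9841 + 0.267861 × 150.9516 + 0.327866 × 154.0072 + 0.231394 × 154.9892
= 21.65350 + 3.98373 + 40.43405 + 50.49372 + 35.86357 = 152.42857 u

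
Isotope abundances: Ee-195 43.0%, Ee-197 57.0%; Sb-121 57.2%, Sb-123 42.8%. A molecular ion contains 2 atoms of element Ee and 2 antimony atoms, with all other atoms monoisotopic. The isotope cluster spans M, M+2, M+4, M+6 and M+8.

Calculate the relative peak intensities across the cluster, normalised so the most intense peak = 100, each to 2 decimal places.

15.91 : 66.00 : 100.00 : 65.46 : 15.65

Element Ee pattern (n=2): 0.1849 : 0.4902 : 0.3249
Antimony pattern (n=2): 0.327184 : 0.489632 : 0.183184
Convolve the two distributions (both contribute in 2-u steps):
  M: 0.1849×0.327184 = 0.060496
  M+2: 0.1849×0.489632 + 0.4902×0.327184 = 0.250919
  M+4: 0.1849×0.183184 + 0.4902×0.489632 + 0.3249×0.327184 = 0.380190
  M+6: 0.4902×0.183184 + 0.3249×0.489632 = 0.248878
  M+8: 0.3249×0.183184 = 0.059516
Scale to base peak (0.380190) = 100: 15.91 : 66.00 : 100.00 : 65.46 : 15.65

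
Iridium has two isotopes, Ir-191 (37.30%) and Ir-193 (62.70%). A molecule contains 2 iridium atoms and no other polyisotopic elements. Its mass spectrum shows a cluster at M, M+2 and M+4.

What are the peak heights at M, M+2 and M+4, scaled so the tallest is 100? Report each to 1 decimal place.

Each Ir atom is independently Ir-191 (p = 0.3730) or Ir-193 (q = 0.6270); the cluster is the binomial expansion (p + q)^2.
P(M) = 0.3730^2 = 0.139129
P(M+2) = 2 × 0.3730^1 × 0.6270^1 = 0.467742
P(M+4) = 0.6270^2 = 0.393129
The M+2 peak is largest (0.467742); scaling to 100 gives 29.7 : 100.0 : 84.0.

29.7 : 100.0 : 84.0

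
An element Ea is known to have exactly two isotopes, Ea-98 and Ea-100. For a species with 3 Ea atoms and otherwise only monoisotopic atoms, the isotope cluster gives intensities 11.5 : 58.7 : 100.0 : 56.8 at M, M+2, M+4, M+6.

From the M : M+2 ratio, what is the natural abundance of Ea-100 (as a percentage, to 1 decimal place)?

Let p = fractional abundance of Ea-98. I(M+2)/I(M) = [C(3,1)·p^2·(1−p)] / p^3 = 3·(1−p)/p = 58.7/11.5 = 5.1043
(1−p)/p = 5.1043/3 = 1.7014  ⇒  p = 1/(1 + 1.7014) = 0.3702
Ea-98: 37.0%, Ea-100: 63.0%.

63.0%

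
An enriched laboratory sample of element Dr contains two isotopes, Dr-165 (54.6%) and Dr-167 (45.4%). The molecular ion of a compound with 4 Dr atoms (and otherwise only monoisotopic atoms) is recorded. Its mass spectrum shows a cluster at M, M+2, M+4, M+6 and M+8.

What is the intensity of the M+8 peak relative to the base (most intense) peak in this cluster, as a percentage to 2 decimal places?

11.52%

Term probabilities: M 0.0889, M+2 0.2956, M+4 0.3687, M+6 0.2044, M+8 0.0425. Base peak = M+4.
P(M+4) = C(4,2) × 0.546^2 × 0.454^2 = 6 × 0.298116 × 0.206116 = 0.368679 (base)
P(M+8) = C(4,4) × 0.546^0 × 0.454^4 = 1 × 1.0000 × 0.04248381 = 0.042484
Relative intensity = 0.042484 / 0.368679 × 100 = 11.52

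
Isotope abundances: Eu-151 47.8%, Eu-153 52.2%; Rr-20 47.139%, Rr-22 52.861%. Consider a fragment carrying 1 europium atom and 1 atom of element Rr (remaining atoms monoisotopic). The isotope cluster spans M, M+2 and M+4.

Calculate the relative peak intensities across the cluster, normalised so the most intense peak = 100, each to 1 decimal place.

45.2 : 100.0 : 55.3

Europium pattern (n=1): 0.4780 : 0.5220
Element Rr pattern (n=1): 0.47139 : 0.52861
Convolve the two distributions (both contribute in 2-u steps):
  M: 0.4780×0.47139 = 0.225324
  M+2: 0.4780×0.52861 + 0.5220×0.47139 = 0.498741
  M+4: 0.5220×0.52861 = 0.275934
Scale to base peak (0.498741) = 100: 45.2 : 100.0 : 55.3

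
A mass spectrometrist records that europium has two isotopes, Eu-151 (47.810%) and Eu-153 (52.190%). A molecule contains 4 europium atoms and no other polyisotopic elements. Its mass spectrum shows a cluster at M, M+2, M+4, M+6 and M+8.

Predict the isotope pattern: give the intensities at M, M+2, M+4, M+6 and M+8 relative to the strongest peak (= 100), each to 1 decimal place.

Each Eu atom is independently Eu-151 (p = 0.47810) or Eu-153 (q = 0.52190); the cluster is the binomial expansion (p + q)^4.
P(M) = 0.47810^4 = 0.052249
P(M+2) = 4 × 0.47810^3 × 0.52190^1 = 0.228141
P(M+4) = 6 × 0.47810^2 × 0.52190^2 = 0.373563
P(M+6) = 4 × 0.47810^1 × 0.52190^3 = 0.271857
P(M+8) = 0.52190^4 = 0.074191
The M+4 peak is largest (0.373563); scaling to 100 gives 14.0 : 61.1 : 100.0 : 72.8 : 19.9.

14.0 : 61.1 : 100.0 : 72.8 : 19.9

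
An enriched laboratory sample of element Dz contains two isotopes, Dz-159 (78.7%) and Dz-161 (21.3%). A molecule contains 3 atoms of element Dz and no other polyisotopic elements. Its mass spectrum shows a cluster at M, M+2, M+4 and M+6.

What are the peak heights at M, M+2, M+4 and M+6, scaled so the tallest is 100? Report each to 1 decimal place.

100.0 : 81.2 : 22.0 : 2.0

The 3 Dz atoms are independent, so intensities follow the terms of (0.787 + 0.213)^3.
P(M) = 0.787^3 = 0.487443
P(M+2) = 3 × 0.787^2 × 0.213^1 = 0.395777
P(M+4) = 3 × 0.787^1 × 0.213^2 = 0.107116
P(M+6) = 0.213^3 = 0.009664
The M peak is largest (0.487443); scaling to 100 gives 100.0 : 81.2 : 22.0 : 2.0.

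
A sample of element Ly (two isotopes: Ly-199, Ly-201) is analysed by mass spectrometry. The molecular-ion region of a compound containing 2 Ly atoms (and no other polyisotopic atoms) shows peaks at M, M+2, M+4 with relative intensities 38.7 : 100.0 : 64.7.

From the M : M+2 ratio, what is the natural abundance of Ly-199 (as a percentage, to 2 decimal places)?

43.63%

If p is the fraction of Ly that is Ly-199, then I(M+2)/I(M) = [C(2,1)·p^1·(1−p)] / p^2 = 2·(1−p)/p = 100.0/38.7 = 2.5840
(1−p)/p = 2.5840/2 = 1.2920  ⇒  p = 1/(1 + 1.2920) = 0.4363
Ly-199: 43.63%, Ly-201: 56.37%.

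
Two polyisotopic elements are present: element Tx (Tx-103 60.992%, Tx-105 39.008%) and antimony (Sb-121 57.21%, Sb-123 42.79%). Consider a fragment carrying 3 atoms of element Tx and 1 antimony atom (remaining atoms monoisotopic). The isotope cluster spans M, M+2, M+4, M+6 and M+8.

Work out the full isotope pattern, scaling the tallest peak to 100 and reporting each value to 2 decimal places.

Element Tx pattern (n=3): 0.22689171 : 0.4353321 : 0.27842068 : 0.05935551
Antimony pattern (n=1): 0.5721 : 0.4279
Convolve the two distributions (both contribute in 2-u steps):
  M: 0.22689171×0.5721 = 0.129805
  M+2: 0.22689171×0.4279 + 0.4353321×0.5721 = 0.346140
  M+4: 0.4353321×0.4279 + 0.27842068×0.5721 = 0.345563
  M+6: 0.27842068×0.4279 + 0.05935551×0.5721 = 0.153093
  M+8: 0.05935551×0.4279 = 0.025398
Scale to base peak (0.346140) = 100: 37.50 : 100.00 : 99.83 : 44.23 : 7.34

37.50 : 100.00 : 99.83 : 44.23 : 7.34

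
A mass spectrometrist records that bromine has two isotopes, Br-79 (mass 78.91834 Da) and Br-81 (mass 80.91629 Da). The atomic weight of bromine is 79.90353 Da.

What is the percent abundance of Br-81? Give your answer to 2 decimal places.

49.31%

Writing the weighted mean with unknown fraction x of Br-79:
78.91834·x + 80.91629·(1 − x) = 79.90353
(78.91834 − 80.91629)·x = 79.90353 − 80.91629
x = -1.01276 / -1.99795 = 0.50690 → 50.69% Br-79, 49.31% Br-81.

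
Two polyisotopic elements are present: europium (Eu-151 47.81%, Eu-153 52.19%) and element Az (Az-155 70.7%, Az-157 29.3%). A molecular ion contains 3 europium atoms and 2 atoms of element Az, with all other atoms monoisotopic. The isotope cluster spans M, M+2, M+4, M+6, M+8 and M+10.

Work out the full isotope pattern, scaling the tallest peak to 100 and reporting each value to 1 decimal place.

Europium pattern (n=3): 0.10928391 : 0.3578871 : 0.39067407 : 0.14215492
Element Az pattern (n=2): 0.499849 : 0.414302 : 0.085849
Convolve the two distributions (both contribute in 2-u steps):
  M: 0.10928391×0.499849 = 0.054625
  M+2: 0.10928391×0.414302 + 0.3578871×0.499849 = 0.224166
  M+4: 0.10928391×0.085849 + 0.3578871×0.414302 + 0.39067407×0.499849 = 0.352933
  M+6: 0.3578871×0.085849 + 0.39067407×0.414302 + 0.14215492×0.499849 = 0.263637
  M+8: 0.39067407×0.085849 + 0.14215492×0.414302 = 0.092434
  M+10: 0.14215492×0.085849 = 0.012204
Scale to base peak (0.352933) = 100: 15.5 : 63.5 : 100.0 : 74.7 : 26.2 : 3.5

15.5 : 63.5 : 100.0 : 74.7 : 26.2 : 3.5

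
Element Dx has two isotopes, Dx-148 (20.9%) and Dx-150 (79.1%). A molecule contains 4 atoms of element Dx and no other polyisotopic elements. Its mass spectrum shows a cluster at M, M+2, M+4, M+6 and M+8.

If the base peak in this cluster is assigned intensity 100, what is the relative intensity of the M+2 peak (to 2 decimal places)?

Binomial terms of (0.209 + 0.791)^4: M 0.0019, M+2 0.0289, M+4 0.1640, M+6 0.4137, M+8 0.3915 → M+6 is the base peak.
P(M+6) = C(4,3) × 0.209^1 × 0.791^3 = 4 × 0.2090 × 0.49491367 = 0.413748 (base)
P(M+2) = C(4,1) × 0.209^3 × 0.791^1 = 4 × 0.00912933 × 0.7910 = 0.028885
Relative intensity = 0.028885 / 0.413748 × 100 = 6.98

6.98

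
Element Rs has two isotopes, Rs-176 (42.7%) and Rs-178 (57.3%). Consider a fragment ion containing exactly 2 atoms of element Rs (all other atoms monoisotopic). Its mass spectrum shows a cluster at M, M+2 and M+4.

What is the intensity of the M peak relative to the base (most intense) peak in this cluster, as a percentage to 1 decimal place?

(0.427 + 0.573)^2 gives M 0.1823, M+2 0.4893, M+4 0.3283; the largest is M+2.
P(M+2) = C(2,1) × 0.427^1 × 0.573^1 = 2 × 0.4270 × 0.5730 = 0.489342 (base)
P(M) = C(2,0) × 0.427^2 × 0.573^0 = 1 × 0.182329 × 1.0000 = 0.182329
Relative intensity = 0.182329 / 0.489342 × 100 = 37.3

37.3%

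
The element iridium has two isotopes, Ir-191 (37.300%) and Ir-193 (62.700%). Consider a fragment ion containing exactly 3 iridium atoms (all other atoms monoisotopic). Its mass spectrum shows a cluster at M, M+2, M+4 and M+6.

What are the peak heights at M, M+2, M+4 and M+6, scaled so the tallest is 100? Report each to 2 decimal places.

11.80 : 59.49 : 100.00 : 56.03

Each Ir atom is independently Ir-191 (p = 0.37300) or Ir-193 (q = 0.62700); the cluster is the binomial expansion (p + q)^3.
P(M) = 0.37300^3 = 0.051895
P(M+2) = 3 × 0.37300^2 × 0.62700^1 = 0.261702
P(M+4) = 3 × 0.37300^1 × 0.62700^2 = 0.439911
P(M+6) = 0.62700^3 = 0.246492
The M+4 peak is largest (0.439911); scaling to 100 gives 11.80 : 59.49 : 100.00 : 56.03.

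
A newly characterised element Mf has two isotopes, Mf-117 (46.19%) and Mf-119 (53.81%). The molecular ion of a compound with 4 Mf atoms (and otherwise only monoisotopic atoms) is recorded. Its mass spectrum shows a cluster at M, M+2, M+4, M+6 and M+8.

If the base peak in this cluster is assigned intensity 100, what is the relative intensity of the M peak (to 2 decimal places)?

12.28

Binomial terms of (0.4619 + 0.5381)^4: M 0.0455, M+2 0.2121, M+4 0.3707, M+6 0.2879, M+8 0.0838 → M+4 is the base peak.
P(M+4) = C(4,2) × 0.4619^2 × 0.5381^2 = 6 × 0.21335161 × 0.28955161 = 0.370658 (base)
P(M) = C(4,0) × 0.4619^4 × 0.5381^0 = 1 × 0.04551891 × 1.0000 = 0.045519
Relative intensity = 0.045519 / 0.370658 × 100 = 12.28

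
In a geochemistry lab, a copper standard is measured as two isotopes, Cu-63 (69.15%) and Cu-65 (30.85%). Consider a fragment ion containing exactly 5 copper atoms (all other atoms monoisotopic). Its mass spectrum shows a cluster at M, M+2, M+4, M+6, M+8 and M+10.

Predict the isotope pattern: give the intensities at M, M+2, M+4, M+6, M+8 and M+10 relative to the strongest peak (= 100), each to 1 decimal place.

44.8 : 100.0 : 89.2 : 39.8 : 8.9 : 0.8

Each Cu atom is independently Cu-63 (p = 0.6915) or Cu-65 (q = 0.3085); the cluster is the binomial expansion (p + q)^5.
P(M) = 0.6915^5 = 0.158111
P(M+2) = 5 × 0.6915^4 × 0.3085^1 = 0.352691
P(M+4) = 10 × 0.6915^3 × 0.3085^2 = 0.314693
P(M+6) = 10 × 0.6915^2 × 0.3085^3 = 0.140394
P(M+8) = 5 × 0.6915^1 × 0.3085^4 = 0.031317
P(M+10) = 0.3085^5 = 0.002794
The M+2 peak is largest (0.352691); scaling to 100 gives 44.8 : 100.0 : 89.2 : 39.8 : 8.9 : 0.8.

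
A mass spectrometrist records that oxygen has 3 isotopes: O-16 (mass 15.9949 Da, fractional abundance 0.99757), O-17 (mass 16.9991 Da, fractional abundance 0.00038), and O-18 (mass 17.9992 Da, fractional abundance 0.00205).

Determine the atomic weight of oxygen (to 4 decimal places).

15.9994 Da

Average mass = Σ (abundance × isotope mass) = 0.99757 × 15.9949 + 0.00038 × 16.9991 + 0.00205 × 17.9992
= 15.95603 + 0.00646 + 0.03690 = 15.99939 Da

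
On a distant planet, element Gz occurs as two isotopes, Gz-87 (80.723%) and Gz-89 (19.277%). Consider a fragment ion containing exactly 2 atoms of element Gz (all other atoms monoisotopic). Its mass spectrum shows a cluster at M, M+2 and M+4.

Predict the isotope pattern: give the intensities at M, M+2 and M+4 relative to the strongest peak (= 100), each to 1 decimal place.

Each Gz atom is independently Gz-87 (p = 0.80723) or Gz-89 (q = 0.19277); the cluster is the binomial expansion (p + q)^2.
P(M) = 0.80723^2 = 0.651620
P(M+2) = 2 × 0.80723^1 × 0.19277^1 = 0.311219
P(M+4) = 0.19277^2 = 0.037160
The M peak is largest (0.651620); scaling to 100 gives 100.0 : 47.8 : 5.7.

100.0 : 47.8 : 5.7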